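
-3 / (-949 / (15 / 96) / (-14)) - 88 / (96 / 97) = -4050647 / 45552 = -88.92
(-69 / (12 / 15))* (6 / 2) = -1035 / 4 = -258.75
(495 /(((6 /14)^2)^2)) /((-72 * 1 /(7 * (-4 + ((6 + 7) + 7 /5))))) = -14835.81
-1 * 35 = -35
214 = 214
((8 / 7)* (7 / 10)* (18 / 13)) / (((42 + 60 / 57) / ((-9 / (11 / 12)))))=-73872 / 292435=-0.25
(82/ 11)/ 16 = 41/ 88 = 0.47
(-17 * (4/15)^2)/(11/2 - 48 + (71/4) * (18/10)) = 0.11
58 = 58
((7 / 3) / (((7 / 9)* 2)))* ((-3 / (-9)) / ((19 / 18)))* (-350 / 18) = -175 / 19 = -9.21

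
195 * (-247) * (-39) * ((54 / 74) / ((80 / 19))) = 192727431 / 592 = 325553.09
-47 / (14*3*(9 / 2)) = -47 / 189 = -0.25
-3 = -3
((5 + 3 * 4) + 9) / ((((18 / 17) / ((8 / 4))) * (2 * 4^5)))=221 / 9216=0.02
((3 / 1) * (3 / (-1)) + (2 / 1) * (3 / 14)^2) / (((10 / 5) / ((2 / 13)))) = -873 / 1274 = -0.69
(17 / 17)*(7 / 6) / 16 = 7 / 96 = 0.07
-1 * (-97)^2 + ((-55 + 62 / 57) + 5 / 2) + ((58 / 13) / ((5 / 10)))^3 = -2191493795 / 250458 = -8749.95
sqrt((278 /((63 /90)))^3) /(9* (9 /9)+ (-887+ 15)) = -5560* sqrt(4865) /42287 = -9.17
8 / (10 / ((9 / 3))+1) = 24 / 13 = 1.85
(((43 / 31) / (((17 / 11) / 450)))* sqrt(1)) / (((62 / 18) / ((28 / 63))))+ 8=982096 / 16337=60.11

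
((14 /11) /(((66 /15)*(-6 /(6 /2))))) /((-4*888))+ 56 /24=668577 /286528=2.33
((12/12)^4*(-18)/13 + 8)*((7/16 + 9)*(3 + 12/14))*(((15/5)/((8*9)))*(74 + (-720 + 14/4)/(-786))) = 327695217/435968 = 751.65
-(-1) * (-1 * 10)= -10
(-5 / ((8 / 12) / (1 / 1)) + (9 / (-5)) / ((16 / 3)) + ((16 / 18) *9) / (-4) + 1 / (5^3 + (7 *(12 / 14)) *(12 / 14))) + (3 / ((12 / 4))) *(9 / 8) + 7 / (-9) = -6219823 / 655920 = -9.48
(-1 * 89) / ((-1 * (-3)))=-89 / 3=-29.67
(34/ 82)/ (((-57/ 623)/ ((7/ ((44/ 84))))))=-518959/ 8569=-60.56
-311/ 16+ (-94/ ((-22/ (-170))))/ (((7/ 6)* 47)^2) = -7976483/ 405328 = -19.68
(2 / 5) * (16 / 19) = 32 / 95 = 0.34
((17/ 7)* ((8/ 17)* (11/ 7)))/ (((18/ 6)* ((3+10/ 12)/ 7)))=176/ 161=1.09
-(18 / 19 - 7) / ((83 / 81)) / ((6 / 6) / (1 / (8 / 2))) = 9315 / 6308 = 1.48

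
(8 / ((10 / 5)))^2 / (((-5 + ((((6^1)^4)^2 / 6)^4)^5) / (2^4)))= 256 / 8733233131762103459660808345247639315496960772046833382089277314153013432419984814172138299868821906129944571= 0.00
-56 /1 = -56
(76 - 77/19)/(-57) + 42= 44119/1083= 40.74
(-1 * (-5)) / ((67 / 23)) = 115 / 67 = 1.72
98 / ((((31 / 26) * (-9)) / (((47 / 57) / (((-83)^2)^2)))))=-119756 / 754729678863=-0.00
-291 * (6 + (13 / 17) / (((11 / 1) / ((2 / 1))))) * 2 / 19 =-668136 / 3553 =-188.05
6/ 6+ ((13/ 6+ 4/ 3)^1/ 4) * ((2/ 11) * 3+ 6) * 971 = 61184/ 11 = 5562.18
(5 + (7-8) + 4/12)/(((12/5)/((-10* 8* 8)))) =-10400/9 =-1155.56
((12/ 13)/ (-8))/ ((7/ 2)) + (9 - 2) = 634/ 91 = 6.97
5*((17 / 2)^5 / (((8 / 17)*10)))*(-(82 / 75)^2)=-40575253489 / 720000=-56354.52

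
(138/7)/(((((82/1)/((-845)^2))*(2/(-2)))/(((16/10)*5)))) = -394141800/287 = -1373316.38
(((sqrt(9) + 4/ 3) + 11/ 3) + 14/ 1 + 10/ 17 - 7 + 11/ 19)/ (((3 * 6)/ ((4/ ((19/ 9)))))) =10444/ 6137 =1.70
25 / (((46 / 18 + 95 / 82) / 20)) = 369000 / 2741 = 134.62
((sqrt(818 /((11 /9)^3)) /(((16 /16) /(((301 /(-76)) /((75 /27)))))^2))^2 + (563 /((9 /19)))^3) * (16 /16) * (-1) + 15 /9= -10615707153515886484455690809 /6322516798950000000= -1679031862.01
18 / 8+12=57 / 4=14.25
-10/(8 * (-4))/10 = 1/32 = 0.03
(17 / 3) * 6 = 34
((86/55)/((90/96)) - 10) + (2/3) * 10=-458/275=-1.67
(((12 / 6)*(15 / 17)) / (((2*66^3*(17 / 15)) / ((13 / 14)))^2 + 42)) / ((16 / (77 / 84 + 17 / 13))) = 563875 / 1131967372327745856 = 0.00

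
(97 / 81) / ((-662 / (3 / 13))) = -97 / 232362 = -0.00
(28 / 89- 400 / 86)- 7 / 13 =-242537 / 49751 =-4.88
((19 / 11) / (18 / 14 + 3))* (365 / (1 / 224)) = 1087408 / 33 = 32951.76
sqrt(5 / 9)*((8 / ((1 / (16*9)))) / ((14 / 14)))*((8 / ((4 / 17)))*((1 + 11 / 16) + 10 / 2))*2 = 174624*sqrt(5) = 390471.13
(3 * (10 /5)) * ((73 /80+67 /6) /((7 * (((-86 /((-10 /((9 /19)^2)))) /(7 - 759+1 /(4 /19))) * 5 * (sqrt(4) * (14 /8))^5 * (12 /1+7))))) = -3359941 /41813415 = -0.08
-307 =-307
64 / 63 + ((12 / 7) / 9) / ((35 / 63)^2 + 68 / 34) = 12940 / 11781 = 1.10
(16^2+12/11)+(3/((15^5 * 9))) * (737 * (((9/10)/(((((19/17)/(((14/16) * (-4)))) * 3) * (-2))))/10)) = 16321095964733/63483750000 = 257.09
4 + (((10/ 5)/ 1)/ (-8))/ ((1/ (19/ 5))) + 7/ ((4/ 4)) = 201/ 20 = 10.05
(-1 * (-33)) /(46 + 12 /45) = 495 /694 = 0.71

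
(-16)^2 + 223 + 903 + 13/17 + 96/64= 47065/34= 1384.26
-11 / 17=-0.65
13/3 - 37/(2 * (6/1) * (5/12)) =-46/15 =-3.07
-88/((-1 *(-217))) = -88/217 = -0.41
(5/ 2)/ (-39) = -5/ 78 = -0.06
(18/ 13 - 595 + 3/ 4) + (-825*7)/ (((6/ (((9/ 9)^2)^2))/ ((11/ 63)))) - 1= -761.92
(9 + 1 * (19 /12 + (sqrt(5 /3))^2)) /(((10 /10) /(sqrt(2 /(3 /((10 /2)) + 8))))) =49 * sqrt(430) /172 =5.91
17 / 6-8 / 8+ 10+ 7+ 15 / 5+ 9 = 185 / 6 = 30.83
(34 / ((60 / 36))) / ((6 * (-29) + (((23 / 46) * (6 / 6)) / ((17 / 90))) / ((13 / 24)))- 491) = -22542 / 729425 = -0.03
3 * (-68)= -204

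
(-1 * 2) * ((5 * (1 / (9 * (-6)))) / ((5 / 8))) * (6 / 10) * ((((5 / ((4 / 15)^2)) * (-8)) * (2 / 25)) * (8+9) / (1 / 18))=-2448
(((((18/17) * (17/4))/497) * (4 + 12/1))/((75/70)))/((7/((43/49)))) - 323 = -39328031/121765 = -322.98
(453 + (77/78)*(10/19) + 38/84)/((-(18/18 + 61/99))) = -31082733/110656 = -280.90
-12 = -12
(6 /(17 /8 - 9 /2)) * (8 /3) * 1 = -128 /19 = -6.74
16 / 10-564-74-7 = -3217 / 5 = -643.40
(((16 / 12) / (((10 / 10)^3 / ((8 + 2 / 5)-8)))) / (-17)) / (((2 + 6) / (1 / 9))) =-1 / 2295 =-0.00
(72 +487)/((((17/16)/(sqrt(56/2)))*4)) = 4472*sqrt(7)/17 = 695.99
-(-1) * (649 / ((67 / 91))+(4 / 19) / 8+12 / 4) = 2251947 / 2546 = 884.50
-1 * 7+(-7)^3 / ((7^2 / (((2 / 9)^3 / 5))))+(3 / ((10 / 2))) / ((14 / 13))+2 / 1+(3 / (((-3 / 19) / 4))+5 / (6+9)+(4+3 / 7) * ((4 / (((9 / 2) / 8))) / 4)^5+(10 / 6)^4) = 25761697 / 4133430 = 6.23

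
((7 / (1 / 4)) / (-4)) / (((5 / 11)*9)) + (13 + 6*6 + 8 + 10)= 2938 / 45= 65.29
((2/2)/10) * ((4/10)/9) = 1/225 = 0.00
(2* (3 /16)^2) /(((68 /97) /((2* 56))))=6111 /544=11.23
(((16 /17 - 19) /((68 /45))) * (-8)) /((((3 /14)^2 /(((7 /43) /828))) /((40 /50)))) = 842408 /2572389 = 0.33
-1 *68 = -68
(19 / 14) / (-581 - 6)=-19 / 8218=-0.00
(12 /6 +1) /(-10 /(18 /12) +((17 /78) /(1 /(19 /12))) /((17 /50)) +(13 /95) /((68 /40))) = -453492 /842167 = -0.54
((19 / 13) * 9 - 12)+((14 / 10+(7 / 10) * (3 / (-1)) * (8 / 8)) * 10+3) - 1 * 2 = -4.85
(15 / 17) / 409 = 15 / 6953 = 0.00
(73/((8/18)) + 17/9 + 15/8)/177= 12097/12744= 0.95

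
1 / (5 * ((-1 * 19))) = -1 / 95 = -0.01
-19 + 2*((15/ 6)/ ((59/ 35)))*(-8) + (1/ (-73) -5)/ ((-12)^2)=-4420391/ 103368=-42.76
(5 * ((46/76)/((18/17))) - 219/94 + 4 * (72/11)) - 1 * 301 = -96996547/353628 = -274.29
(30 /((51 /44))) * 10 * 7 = 30800 /17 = 1811.76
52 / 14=3.71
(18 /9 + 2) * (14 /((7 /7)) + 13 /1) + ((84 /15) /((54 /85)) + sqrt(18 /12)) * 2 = sqrt(6) + 3392 /27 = 128.08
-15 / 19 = -0.79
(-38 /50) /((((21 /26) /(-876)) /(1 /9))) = 144248 /1575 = 91.59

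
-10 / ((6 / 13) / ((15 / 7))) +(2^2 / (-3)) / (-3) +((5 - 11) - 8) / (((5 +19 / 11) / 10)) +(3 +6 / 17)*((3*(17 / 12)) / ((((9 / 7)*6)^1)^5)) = -10591255821905 / 158564988288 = -66.79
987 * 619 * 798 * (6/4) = 731310741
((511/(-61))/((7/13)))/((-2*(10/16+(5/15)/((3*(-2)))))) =34164/2501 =13.66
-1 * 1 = -1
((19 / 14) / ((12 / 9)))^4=10556001 / 9834496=1.07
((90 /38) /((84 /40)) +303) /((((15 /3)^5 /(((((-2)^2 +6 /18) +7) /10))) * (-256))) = -229211 /532000000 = -0.00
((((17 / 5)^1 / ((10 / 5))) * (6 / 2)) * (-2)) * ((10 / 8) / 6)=-17 / 8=-2.12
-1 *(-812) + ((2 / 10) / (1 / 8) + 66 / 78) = 52939 / 65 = 814.45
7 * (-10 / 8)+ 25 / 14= -195 / 28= -6.96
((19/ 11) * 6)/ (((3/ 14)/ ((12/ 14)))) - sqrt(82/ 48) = 456/ 11 - sqrt(246)/ 12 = 40.15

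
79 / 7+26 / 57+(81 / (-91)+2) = 66662 / 5187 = 12.85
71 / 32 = 2.22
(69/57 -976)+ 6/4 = -973.29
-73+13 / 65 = -364 / 5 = -72.80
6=6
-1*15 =-15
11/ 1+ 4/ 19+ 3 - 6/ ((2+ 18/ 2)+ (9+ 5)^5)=145215336/ 10218865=14.21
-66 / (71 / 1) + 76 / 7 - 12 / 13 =58178 / 6461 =9.00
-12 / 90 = -2 / 15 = -0.13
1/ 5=0.20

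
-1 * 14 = -14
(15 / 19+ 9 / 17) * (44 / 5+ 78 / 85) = 351876 / 27455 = 12.82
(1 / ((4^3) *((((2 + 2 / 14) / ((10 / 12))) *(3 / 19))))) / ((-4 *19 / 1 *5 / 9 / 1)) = -7 / 7680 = -0.00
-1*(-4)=4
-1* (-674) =674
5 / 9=0.56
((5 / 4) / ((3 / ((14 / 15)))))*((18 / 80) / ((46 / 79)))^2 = 393183 / 6771200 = 0.06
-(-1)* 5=5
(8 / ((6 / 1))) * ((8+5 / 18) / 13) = 298 / 351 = 0.85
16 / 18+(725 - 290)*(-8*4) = -125272 / 9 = -13919.11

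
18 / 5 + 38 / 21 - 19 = -13.59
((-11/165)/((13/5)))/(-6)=1/234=0.00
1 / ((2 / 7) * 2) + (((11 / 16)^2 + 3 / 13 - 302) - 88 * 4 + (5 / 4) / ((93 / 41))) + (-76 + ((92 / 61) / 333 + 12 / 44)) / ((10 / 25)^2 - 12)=-549798801155867 / 852930194688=-644.60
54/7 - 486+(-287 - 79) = -5910/7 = -844.29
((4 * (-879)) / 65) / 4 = -879 / 65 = -13.52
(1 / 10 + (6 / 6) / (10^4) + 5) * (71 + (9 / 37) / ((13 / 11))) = 6987137 / 19240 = 363.16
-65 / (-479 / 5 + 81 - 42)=325 / 284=1.14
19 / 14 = 1.36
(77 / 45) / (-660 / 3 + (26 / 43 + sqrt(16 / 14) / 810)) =-398492938305 / 51093991873301 - 1281357 *sqrt(14) / 102187983746602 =-0.01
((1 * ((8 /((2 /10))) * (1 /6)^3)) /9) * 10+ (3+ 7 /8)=7933 /1944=4.08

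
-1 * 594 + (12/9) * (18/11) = -6510/11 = -591.82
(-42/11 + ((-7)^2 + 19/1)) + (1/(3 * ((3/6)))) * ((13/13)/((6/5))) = 6409/99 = 64.74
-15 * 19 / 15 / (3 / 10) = -190 / 3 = -63.33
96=96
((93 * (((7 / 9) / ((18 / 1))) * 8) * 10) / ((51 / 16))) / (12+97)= 138880 / 150093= 0.93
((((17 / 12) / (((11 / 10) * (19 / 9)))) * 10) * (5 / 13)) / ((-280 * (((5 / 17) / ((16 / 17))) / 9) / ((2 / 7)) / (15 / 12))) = -0.09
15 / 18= 5 / 6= 0.83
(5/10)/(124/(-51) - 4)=-51/656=-0.08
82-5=77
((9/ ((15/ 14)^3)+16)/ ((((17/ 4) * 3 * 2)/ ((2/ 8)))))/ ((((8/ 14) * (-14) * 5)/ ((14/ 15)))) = -7651/ 1434375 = -0.01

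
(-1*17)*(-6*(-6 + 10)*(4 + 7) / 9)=1496 / 3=498.67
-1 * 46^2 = -2116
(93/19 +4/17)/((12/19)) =1657/204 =8.12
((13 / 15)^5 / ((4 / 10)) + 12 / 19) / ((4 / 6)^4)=10699567 / 1140000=9.39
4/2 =2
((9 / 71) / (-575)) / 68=-9 / 2776100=-0.00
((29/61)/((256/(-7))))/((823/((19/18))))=-0.00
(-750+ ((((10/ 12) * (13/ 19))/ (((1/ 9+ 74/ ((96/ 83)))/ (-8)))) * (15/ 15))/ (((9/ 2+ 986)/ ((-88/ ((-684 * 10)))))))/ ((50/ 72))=-16200089092968/ 15000082475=-1080.00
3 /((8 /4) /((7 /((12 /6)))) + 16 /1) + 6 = 717 /116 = 6.18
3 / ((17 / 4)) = 12 / 17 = 0.71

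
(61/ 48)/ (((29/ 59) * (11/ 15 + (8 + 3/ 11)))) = 197945/ 689504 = 0.29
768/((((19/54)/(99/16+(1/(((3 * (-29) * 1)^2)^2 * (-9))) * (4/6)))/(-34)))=-166611457859648/362835153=-459193.26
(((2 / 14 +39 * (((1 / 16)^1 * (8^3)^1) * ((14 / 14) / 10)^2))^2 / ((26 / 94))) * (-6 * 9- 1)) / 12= -2522795077 / 955500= -2640.29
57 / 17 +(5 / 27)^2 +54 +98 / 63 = 730478 / 12393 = 58.94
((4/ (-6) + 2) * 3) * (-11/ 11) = -4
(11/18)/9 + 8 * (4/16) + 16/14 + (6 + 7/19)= 206393/21546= 9.58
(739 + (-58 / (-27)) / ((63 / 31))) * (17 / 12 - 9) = -16364881 / 2916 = -5612.10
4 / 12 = 0.33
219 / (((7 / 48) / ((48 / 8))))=63072 / 7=9010.29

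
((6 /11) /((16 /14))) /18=7 /264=0.03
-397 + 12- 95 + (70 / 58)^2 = -402455 / 841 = -478.54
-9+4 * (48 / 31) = -2.81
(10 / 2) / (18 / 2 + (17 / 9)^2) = 405 / 1018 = 0.40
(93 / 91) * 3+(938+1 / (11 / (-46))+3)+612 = 1553436 / 1001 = 1551.88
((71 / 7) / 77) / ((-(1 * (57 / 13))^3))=-155987 / 99819027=-0.00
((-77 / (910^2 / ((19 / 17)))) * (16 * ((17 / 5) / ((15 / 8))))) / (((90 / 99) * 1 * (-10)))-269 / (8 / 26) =-874.25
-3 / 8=-0.38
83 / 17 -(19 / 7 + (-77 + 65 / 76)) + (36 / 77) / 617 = 4807013919 / 61381628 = 78.31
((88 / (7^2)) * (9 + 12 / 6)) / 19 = 968 / 931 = 1.04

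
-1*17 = -17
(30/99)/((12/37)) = 185/198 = 0.93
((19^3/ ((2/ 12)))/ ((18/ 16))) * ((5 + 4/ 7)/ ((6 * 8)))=89167/ 21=4246.05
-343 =-343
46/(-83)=-46/83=-0.55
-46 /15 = -3.07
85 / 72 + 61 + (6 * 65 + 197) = 46741 / 72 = 649.18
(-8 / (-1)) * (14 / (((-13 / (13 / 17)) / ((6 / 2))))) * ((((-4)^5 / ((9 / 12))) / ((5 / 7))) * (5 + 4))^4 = -18393155741743470084096 / 10625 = -1731120540399385419.68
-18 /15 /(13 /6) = -36 /65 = -0.55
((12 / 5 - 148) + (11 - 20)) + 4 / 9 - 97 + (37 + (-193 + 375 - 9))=-1852 / 45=-41.16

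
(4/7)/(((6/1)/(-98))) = -28/3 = -9.33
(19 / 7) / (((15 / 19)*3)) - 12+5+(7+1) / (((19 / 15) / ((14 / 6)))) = 8.88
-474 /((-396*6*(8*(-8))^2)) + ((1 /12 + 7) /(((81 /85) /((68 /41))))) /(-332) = -5526744601 /149032452096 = -0.04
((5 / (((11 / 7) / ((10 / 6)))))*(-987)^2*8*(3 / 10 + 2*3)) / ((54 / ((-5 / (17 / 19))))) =-5038618550 / 187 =-26944484.22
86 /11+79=955 /11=86.82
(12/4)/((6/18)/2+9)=18/55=0.33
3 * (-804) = -2412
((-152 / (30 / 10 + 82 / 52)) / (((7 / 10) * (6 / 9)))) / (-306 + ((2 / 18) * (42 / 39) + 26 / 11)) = 38146680 / 162695729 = 0.23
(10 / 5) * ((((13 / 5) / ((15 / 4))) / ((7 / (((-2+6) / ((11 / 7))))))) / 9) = 416 / 7425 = 0.06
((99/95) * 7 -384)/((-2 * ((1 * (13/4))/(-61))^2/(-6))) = -6391844496/16055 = -398121.74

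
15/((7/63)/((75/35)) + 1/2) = 4050/149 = 27.18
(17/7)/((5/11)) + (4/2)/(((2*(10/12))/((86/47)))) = 12401/1645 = 7.54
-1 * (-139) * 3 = 417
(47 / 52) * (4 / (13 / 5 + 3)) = 235 / 364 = 0.65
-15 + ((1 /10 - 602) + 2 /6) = -18497 /30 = -616.57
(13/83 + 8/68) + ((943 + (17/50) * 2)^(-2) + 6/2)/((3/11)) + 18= 68970595474577/2356013570112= 29.27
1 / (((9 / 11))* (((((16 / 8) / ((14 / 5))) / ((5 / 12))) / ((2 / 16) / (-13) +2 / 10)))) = 847 / 6240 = 0.14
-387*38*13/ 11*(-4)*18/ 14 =6882408/ 77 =89381.92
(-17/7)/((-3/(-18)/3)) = -43.71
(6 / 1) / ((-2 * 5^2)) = -3 / 25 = -0.12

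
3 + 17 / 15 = 62 / 15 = 4.13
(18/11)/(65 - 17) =3/88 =0.03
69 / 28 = 2.46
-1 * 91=-91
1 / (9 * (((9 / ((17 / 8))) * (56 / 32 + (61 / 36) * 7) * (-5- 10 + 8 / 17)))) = -289 / 2178540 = -0.00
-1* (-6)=6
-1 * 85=-85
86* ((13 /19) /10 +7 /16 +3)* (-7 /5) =-1604029 /3800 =-422.11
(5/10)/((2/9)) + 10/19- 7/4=39/38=1.03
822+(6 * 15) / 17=14064 / 17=827.29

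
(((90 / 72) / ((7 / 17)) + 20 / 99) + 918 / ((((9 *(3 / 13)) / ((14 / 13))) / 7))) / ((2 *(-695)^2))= 9245279 / 2677890600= 0.00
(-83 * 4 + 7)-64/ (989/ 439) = -349521/ 989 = -353.41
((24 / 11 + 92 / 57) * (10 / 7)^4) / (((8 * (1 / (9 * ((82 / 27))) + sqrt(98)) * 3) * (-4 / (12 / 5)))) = 6970000 / 47237646841 - 571540000 * sqrt(2) / 20244705789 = -0.04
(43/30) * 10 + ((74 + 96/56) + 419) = 10690/21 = 509.05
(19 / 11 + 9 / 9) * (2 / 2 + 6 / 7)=390 / 77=5.06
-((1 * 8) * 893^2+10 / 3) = -19138786 / 3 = -6379595.33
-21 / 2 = -10.50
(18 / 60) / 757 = 3 / 7570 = 0.00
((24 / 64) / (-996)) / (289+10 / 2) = -0.00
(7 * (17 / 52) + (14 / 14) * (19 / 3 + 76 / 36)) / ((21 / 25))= 125575 / 9828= 12.78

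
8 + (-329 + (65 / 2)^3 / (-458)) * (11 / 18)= -15753275 / 65952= -238.86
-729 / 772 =-0.94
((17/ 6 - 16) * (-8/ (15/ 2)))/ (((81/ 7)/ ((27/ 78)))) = 2212/ 5265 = 0.42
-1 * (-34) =34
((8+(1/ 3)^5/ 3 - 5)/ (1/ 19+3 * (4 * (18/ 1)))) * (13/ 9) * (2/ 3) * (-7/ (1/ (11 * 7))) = -582590008/ 80798715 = -7.21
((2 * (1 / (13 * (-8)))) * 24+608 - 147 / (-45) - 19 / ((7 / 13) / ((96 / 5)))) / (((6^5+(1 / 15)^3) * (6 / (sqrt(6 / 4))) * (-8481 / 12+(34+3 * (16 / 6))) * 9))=2275475 * sqrt(6) / 19050704033907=0.00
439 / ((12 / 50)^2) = 274375 / 36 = 7621.53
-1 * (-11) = 11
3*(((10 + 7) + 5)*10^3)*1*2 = 132000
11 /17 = 0.65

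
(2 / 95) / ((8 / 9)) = 9 / 380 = 0.02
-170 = -170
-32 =-32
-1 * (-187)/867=11/51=0.22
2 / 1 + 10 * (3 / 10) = 5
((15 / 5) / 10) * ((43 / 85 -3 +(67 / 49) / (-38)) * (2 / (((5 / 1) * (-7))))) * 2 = 1201317 / 13848625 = 0.09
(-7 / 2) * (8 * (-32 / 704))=14 / 11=1.27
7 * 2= 14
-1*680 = -680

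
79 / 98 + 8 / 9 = 1495 / 882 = 1.70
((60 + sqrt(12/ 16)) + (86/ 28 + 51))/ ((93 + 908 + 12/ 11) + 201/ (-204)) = 0.11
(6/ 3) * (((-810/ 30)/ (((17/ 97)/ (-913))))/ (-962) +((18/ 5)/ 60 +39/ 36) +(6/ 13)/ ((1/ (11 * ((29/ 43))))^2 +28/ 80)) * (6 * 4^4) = -441799.12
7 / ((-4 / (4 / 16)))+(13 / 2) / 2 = 2.81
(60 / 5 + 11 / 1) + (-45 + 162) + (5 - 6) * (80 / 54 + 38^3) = -1477804 / 27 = -54733.48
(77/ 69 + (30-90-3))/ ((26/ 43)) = -91805/ 897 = -102.35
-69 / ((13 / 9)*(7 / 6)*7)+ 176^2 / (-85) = -20048422 / 54145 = -370.27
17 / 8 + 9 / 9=25 / 8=3.12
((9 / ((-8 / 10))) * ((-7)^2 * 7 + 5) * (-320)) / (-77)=-1252800 / 77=-16270.13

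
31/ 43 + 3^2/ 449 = 14306/ 19307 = 0.74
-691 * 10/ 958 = -3455/ 479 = -7.21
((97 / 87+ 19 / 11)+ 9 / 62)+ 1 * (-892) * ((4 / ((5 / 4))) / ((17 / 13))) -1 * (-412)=-8915649839 / 5043390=-1767.79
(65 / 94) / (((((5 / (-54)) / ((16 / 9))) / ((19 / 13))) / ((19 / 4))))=-4332 / 47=-92.17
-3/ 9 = -1/ 3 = -0.33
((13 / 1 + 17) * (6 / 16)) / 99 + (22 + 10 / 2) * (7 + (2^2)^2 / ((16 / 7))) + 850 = 54037 / 44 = 1228.11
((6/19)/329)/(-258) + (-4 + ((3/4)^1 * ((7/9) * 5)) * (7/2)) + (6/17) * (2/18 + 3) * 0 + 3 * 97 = 1917300445/6451032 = 297.21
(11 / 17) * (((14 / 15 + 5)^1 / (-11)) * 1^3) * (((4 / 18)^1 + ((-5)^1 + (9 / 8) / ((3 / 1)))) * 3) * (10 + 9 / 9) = 310343 / 6120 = 50.71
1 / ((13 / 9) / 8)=72 / 13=5.54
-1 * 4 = -4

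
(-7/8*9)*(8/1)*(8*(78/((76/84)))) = -825552/19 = -43450.11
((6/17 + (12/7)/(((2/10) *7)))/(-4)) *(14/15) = -219/595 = -0.37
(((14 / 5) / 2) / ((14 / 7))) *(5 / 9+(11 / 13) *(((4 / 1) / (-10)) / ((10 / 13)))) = 91 / 1125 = 0.08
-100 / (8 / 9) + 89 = -47 / 2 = -23.50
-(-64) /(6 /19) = 608 /3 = 202.67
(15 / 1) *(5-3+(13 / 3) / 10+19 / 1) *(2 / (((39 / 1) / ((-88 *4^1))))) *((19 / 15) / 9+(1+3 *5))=-493186144 / 5265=-93672.58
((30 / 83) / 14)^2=225 / 337561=0.00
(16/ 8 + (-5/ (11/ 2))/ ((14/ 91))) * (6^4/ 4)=-13932/ 11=-1266.55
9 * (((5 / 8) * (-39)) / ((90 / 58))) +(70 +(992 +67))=7901 / 8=987.62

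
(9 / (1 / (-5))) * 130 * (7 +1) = -46800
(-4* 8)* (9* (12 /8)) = -432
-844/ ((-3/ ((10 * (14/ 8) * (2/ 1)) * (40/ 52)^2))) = 2954000/ 507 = 5826.43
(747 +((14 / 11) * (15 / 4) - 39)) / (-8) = -15681 / 176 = -89.10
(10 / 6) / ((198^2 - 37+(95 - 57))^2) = 1 / 922219215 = 0.00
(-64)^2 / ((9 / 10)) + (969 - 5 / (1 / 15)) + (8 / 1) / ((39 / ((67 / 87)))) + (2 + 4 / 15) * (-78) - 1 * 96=87750938 / 16965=5172.47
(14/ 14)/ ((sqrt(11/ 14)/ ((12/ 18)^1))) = 2 * sqrt(154)/ 33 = 0.75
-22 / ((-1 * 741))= 22 / 741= 0.03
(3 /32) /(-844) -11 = -297091 /27008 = -11.00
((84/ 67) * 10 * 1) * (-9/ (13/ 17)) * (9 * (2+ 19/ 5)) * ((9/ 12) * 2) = -10063116/ 871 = -11553.52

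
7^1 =7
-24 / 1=-24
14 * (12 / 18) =9.33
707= 707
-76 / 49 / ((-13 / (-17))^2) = -21964 / 8281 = -2.65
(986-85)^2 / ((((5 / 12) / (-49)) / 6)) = -2864033928 / 5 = -572806785.60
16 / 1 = 16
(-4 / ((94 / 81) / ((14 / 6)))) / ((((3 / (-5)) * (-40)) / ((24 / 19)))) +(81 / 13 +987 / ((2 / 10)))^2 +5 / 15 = 11054260400855 / 452751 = 24415761.42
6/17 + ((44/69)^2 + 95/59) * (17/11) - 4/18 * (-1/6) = 552626432/157584339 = 3.51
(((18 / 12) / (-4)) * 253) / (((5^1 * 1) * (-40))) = 759 / 1600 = 0.47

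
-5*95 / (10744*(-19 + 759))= -95 / 1590112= -0.00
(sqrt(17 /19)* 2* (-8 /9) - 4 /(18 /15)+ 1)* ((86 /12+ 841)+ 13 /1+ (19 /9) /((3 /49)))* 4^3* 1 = -10833760 /81 - 24762880* sqrt(323) /4617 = -230142.47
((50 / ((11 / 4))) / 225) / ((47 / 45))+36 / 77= 1972 / 3619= 0.54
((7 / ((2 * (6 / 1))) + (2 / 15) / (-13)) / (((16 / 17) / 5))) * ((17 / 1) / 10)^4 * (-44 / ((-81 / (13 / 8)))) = 2327145623 / 103680000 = 22.45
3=3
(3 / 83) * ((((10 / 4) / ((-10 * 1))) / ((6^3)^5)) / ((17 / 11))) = -11 / 884574684315648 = -0.00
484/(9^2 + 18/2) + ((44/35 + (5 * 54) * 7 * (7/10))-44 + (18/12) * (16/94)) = 1285.89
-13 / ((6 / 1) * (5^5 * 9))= -13 / 168750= -0.00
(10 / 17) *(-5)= -50 / 17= -2.94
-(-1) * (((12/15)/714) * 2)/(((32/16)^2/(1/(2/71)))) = 71/3570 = 0.02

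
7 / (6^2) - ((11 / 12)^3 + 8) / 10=-2359 / 3456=-0.68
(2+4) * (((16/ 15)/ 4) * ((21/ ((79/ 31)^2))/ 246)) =26908/ 1279405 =0.02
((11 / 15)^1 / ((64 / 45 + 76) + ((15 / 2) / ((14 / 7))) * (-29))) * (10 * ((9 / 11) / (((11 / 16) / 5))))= -86400 / 62029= -1.39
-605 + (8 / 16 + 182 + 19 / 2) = -413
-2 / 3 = -0.67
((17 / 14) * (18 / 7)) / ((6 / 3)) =153 / 98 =1.56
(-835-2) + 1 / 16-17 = -13663 / 16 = -853.94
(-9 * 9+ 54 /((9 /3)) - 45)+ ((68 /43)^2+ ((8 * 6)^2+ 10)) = 4083518 /1849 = 2208.50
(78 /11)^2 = 6084 /121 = 50.28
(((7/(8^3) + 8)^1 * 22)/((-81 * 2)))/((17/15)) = -0.96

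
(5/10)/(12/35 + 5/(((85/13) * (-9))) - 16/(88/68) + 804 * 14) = 58905/1324643182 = 0.00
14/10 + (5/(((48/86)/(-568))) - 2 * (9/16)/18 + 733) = -1044959/240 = -4354.00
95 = 95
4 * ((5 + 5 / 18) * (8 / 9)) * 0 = 0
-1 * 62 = -62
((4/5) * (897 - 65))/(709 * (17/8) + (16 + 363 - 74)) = 26624/72465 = 0.37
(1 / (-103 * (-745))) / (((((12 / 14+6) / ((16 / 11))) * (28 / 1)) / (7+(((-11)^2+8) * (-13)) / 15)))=-131 / 12661275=-0.00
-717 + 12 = -705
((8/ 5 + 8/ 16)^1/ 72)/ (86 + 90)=0.00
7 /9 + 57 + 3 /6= 1049 /18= 58.28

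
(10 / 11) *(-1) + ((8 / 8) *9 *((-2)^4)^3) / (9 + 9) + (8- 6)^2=22562 / 11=2051.09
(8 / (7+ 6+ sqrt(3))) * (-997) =-51844 / 83+ 3988 * sqrt(3) / 83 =-541.40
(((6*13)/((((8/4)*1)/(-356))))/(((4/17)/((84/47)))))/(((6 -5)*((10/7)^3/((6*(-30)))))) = 7650493578/1175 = 6511058.36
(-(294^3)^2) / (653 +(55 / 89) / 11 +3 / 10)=-988402827799.03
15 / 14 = 1.07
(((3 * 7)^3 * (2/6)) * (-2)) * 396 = -2444904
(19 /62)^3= 6859 /238328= 0.03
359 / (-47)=-359 / 47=-7.64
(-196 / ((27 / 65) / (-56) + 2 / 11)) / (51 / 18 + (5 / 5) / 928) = -1680645120 / 4238681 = -396.50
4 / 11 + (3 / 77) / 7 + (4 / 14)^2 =243 / 539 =0.45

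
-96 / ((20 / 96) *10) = -1152 / 25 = -46.08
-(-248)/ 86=124/ 43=2.88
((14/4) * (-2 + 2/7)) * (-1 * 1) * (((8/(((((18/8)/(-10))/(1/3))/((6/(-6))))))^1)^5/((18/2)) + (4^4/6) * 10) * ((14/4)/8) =2984225127520/43046721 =69325.26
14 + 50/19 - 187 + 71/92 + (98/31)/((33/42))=-98692899/596068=-165.57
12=12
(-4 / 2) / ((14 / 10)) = -10 / 7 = -1.43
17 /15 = 1.13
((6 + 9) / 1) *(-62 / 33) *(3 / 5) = -186 / 11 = -16.91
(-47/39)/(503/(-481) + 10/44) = 38258/25983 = 1.47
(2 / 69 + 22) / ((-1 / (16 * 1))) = -24320 / 69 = -352.46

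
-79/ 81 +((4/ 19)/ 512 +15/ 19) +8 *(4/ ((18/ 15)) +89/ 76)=7062097/ 196992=35.85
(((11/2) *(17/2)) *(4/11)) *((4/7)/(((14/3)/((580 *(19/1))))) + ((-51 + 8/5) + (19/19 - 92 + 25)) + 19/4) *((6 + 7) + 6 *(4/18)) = 887406953/2940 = 301839.10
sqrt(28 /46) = sqrt(322) /23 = 0.78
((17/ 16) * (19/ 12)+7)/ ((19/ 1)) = 1667/ 3648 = 0.46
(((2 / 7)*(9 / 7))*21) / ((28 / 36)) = 486 / 49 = 9.92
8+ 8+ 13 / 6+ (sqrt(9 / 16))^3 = 3569 / 192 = 18.59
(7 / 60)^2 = 49 / 3600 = 0.01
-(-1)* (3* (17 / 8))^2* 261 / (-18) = -75429 / 128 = -589.29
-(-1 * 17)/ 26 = 17/ 26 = 0.65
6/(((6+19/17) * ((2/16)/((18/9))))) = 1632/121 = 13.49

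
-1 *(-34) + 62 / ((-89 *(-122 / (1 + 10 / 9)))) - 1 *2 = 1564141 / 48861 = 32.01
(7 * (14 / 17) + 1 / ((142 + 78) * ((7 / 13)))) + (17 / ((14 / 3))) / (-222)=2788161 / 484330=5.76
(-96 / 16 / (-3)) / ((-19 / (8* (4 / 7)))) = -64 / 133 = -0.48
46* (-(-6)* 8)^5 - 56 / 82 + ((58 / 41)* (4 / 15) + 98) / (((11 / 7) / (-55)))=1441680427346 / 123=11720979084.11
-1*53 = -53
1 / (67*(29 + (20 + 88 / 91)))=91 / 304649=0.00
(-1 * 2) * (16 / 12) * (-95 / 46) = 380 / 69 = 5.51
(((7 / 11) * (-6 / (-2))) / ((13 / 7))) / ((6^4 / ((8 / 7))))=0.00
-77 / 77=-1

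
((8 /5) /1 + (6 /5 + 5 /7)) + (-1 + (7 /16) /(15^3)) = 2.51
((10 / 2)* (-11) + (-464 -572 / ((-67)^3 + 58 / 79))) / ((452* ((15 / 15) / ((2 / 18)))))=-12331508473 / 96656570892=-0.13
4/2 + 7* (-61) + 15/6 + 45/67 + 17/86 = -1214718/2881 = -421.63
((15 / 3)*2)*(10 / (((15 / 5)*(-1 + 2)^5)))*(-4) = -400 / 3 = -133.33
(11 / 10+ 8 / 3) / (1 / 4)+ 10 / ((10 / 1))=241 / 15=16.07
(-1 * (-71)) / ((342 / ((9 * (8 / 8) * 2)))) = 71 / 19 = 3.74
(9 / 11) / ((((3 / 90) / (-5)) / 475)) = -641250 / 11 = -58295.45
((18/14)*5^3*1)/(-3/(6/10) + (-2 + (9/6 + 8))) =450/7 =64.29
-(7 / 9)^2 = -49 / 81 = -0.60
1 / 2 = 0.50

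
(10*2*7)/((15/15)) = 140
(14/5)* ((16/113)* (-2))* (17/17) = -448/565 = -0.79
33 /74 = 0.45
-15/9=-5/3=-1.67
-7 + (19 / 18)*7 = 7 / 18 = 0.39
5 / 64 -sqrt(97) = 5 / 64 -sqrt(97) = -9.77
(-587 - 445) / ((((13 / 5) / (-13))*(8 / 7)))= 4515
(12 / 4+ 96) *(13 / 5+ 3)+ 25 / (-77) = 213319 / 385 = 554.08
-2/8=-1/4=-0.25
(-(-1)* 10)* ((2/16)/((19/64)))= 80/19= 4.21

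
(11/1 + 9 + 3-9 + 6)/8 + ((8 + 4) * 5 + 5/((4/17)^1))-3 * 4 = 287/4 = 71.75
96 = 96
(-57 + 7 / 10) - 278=-3343 / 10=-334.30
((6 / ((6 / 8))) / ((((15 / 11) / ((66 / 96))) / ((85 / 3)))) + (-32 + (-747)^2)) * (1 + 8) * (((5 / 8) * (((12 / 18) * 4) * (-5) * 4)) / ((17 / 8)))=-4018257200 / 51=-78789356.86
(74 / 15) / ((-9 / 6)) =-148 / 45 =-3.29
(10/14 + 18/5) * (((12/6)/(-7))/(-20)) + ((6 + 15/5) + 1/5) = 9.26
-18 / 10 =-1.80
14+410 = 424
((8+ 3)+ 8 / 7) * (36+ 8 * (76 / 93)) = 336260 / 651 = 516.53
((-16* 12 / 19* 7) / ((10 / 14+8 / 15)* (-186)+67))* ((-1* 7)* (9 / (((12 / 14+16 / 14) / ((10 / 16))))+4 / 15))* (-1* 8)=8111264 / 109763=73.90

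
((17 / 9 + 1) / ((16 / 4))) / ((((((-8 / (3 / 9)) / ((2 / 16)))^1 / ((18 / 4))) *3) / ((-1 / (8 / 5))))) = 65 / 18432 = 0.00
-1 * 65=-65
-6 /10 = -3 /5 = -0.60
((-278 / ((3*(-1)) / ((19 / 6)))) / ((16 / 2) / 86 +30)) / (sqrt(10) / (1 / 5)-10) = 113563 / 174690 +113563*sqrt(10) / 349380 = 1.68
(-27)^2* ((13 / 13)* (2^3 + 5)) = 9477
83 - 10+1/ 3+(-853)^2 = 2183047/ 3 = 727682.33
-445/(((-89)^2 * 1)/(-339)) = 1695/89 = 19.04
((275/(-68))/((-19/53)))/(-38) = -14575/49096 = -0.30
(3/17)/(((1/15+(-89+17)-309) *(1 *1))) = -45/97138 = -0.00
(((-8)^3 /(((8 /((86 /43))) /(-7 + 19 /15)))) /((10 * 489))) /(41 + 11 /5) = 688 /198045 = 0.00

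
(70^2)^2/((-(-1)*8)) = 3001250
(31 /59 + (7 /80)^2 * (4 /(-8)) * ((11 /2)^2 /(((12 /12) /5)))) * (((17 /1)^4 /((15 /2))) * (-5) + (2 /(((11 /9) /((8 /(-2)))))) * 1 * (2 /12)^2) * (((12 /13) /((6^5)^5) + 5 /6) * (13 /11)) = 381661215169078485961745417797 /129896848797227608398888960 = 2938.19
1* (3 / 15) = 1 / 5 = 0.20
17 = 17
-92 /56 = -23 /14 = -1.64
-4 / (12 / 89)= -89 / 3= -29.67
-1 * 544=-544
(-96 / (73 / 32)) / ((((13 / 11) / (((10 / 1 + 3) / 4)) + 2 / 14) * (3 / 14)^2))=-1809.41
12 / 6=2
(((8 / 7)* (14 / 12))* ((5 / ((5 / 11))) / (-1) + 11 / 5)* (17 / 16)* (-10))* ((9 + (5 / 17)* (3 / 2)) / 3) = 1177 / 3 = 392.33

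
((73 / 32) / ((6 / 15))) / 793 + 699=699.01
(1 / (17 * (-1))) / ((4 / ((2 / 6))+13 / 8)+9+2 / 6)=-24 / 9367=-0.00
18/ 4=9/ 2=4.50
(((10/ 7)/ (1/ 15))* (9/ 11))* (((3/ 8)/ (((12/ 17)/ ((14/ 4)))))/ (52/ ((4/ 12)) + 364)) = 2295/ 36608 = 0.06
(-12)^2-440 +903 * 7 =6025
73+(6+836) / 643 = 47781 / 643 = 74.31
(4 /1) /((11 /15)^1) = 60 /11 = 5.45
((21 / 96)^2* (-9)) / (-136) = 441 / 139264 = 0.00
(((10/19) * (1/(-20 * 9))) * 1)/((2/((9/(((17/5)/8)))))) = -10/323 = -0.03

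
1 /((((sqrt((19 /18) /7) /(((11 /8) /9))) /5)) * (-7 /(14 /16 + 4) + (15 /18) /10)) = -715 * sqrt(266) /8018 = -1.45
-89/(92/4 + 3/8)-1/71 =-50739/13277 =-3.82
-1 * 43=-43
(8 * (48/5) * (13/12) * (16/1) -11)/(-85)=-6601/425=-15.53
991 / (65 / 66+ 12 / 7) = 457842 / 1247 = 367.15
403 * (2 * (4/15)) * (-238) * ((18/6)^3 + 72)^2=-2506808304/5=-501361660.80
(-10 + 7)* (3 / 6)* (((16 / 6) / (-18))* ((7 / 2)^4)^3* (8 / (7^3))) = 40353607 / 2304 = 17514.59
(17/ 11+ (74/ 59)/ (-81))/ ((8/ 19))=1528151/ 420552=3.63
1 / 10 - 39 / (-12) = 67 / 20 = 3.35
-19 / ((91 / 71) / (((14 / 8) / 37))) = -1349 / 1924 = -0.70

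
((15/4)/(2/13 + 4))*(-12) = -65/6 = -10.83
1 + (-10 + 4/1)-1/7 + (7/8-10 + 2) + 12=-15/56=-0.27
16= 16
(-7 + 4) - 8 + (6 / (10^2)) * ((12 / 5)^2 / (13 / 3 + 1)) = -13669 / 1250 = -10.94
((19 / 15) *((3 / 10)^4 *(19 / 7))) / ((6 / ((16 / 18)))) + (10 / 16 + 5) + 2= 1335097 / 175000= 7.63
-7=-7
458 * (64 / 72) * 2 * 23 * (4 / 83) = 674176 / 747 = 902.51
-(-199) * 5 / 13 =995 / 13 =76.54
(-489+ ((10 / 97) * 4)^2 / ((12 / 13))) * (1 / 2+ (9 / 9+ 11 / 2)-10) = 1466.45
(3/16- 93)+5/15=-4439/48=-92.48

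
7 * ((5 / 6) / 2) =35 / 12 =2.92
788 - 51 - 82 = 655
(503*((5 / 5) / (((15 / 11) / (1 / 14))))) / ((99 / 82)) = 20623 / 945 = 21.82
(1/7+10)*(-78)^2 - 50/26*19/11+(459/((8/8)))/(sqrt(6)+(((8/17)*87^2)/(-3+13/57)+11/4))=2930636348466758663027/47493952659874721 - 13245998256*sqrt(6)/47446506153721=61705.46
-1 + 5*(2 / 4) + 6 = 15 / 2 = 7.50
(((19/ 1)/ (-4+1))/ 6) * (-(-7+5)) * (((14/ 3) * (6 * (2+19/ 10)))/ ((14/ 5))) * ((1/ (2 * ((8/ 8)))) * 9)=-741/ 2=-370.50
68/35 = 1.94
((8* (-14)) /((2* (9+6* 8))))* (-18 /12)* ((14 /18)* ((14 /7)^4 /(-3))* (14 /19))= -4.50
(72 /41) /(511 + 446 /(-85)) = 6120 /1762549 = 0.00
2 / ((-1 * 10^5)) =-1 / 50000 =-0.00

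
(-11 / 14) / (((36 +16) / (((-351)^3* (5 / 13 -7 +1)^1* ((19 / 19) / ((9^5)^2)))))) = -10439 / 9920232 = -0.00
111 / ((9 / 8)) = 296 / 3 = 98.67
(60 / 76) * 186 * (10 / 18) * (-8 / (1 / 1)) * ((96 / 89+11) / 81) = -13330000 / 136971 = -97.32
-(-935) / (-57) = -16.40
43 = 43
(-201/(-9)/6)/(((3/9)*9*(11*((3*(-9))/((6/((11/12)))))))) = -268/9801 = -0.03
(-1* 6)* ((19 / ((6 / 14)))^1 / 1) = -266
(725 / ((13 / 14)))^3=1045678375000 / 2197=475957385.07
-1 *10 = -10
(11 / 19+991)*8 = 150720 / 19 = 7932.63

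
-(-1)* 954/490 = 477/245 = 1.95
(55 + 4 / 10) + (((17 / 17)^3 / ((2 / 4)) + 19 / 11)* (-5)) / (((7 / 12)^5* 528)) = 558006619 / 10168235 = 54.88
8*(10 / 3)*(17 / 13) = 1360 / 39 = 34.87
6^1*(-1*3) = -18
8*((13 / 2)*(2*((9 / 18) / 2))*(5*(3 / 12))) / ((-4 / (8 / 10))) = -13 / 2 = -6.50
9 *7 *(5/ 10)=63/ 2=31.50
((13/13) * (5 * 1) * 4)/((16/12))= 15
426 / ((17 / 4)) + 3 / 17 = 1707 / 17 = 100.41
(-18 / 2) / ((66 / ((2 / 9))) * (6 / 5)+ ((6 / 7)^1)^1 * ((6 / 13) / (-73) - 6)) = -33215 / 1296314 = -0.03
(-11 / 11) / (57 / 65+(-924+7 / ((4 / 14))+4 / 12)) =390 / 350333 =0.00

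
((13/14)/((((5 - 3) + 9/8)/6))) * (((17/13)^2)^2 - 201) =-27154752/76895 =-353.14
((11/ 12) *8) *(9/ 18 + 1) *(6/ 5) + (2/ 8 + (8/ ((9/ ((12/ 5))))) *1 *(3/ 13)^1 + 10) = 1245/ 52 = 23.94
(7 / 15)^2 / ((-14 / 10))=-7 / 45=-0.16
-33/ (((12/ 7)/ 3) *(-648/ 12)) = 77/ 72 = 1.07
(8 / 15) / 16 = 1 / 30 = 0.03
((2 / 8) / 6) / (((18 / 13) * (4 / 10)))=65 / 864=0.08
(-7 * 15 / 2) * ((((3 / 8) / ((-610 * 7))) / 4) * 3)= 27 / 7808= 0.00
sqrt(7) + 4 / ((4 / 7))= sqrt(7) + 7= 9.65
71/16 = 4.44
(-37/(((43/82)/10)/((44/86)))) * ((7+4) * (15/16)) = -13766775/3698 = -3722.76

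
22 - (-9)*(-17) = -131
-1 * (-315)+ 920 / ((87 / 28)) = 611.09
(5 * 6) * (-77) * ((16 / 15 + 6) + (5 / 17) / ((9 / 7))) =-859474 / 51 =-16852.43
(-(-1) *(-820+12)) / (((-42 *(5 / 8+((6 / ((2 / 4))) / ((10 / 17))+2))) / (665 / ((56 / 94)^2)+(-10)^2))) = 74421850 / 45129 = 1649.09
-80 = -80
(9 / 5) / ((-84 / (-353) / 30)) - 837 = -8541 / 14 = -610.07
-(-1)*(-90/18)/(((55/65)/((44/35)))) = -52/7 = -7.43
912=912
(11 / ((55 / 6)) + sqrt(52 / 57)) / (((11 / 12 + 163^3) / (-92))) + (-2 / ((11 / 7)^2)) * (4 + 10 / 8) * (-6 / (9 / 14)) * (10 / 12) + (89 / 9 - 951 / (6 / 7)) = -1066.54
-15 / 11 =-1.36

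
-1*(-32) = 32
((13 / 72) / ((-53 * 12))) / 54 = -13 / 2472768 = -0.00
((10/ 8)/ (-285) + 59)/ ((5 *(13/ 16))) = 53804/ 3705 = 14.52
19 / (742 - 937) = -19 / 195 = -0.10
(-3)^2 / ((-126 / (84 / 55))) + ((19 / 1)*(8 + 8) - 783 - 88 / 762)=-479.22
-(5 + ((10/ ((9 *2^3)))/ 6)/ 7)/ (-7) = 7565/ 10584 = 0.71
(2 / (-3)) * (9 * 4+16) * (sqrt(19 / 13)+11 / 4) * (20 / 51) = -5720 / 153 - 160 * sqrt(247) / 153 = -53.82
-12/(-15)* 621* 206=511704/5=102340.80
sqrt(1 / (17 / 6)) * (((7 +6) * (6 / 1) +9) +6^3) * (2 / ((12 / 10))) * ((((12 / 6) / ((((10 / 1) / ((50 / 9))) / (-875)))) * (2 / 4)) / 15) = -441875 * sqrt(102) / 459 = -9722.70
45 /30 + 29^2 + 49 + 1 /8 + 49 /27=192983 /216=893.44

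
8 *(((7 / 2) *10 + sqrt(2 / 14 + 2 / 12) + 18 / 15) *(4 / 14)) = 8 *sqrt(546) / 147 + 2896 / 35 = 84.01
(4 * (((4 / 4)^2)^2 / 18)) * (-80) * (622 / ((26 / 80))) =-3980800 / 117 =-34023.93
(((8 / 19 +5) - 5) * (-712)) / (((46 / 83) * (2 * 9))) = -118192 / 3933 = -30.05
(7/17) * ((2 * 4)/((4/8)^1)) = 112/17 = 6.59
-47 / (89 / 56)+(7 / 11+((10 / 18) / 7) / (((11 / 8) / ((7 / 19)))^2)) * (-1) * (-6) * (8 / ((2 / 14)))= 2171147608 / 11662827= 186.16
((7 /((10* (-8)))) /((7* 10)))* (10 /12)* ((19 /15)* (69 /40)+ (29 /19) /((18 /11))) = -106627 /32832000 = -0.00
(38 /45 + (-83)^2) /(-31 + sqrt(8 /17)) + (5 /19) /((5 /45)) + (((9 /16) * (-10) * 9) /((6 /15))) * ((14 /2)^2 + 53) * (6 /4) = -4374700532719 /223380720-620086 * sqrt(34) /734805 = -19588.98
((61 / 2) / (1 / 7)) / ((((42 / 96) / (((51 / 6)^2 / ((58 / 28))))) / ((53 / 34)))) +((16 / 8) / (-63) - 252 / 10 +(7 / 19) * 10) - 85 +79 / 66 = 100911734419 / 3818430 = 26427.55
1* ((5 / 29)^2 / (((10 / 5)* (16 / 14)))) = 175 / 13456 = 0.01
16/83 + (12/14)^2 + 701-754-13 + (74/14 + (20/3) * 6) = -80473/4067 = -19.79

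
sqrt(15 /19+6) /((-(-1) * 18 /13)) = 13 * sqrt(2451) /342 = 1.88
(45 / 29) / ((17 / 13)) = 585 / 493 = 1.19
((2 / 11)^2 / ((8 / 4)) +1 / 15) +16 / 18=5293 / 5445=0.97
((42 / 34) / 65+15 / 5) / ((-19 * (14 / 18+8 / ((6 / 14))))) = -30024 / 3674125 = -0.01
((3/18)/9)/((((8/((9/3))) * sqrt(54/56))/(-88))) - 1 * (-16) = 15.38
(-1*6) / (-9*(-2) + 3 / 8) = -16 / 49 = -0.33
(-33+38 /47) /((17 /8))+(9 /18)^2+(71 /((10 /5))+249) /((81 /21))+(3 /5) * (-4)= 56.46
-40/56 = -5/7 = -0.71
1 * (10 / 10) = 1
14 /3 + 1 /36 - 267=-9443 /36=-262.31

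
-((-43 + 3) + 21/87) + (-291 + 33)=-6329/29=-218.24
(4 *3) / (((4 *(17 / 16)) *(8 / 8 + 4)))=48 / 85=0.56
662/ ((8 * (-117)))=-331/ 468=-0.71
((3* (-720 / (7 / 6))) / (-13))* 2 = 25920 / 91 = 284.84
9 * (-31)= -279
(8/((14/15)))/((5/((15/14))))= 90/49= 1.84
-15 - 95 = -110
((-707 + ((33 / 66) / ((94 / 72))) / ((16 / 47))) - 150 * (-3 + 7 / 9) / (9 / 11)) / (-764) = 64469 / 165024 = 0.39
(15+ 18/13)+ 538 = 7207/13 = 554.38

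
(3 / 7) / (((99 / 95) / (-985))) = -405.09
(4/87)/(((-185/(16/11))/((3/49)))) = -64/2891735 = -0.00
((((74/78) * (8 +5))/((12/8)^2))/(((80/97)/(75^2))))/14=448625/168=2670.39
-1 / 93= -0.01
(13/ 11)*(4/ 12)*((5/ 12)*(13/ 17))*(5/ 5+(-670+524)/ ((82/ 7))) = -198575/ 138006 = -1.44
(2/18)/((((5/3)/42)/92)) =1288/5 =257.60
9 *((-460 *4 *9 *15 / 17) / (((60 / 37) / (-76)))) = 104775120 / 17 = 6163242.35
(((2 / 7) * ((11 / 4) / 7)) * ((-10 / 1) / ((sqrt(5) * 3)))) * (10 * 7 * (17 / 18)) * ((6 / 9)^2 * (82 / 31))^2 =-100591040 * sqrt(5) / 14711949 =-15.29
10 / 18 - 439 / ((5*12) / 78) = -51313 / 90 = -570.14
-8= -8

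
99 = 99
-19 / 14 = -1.36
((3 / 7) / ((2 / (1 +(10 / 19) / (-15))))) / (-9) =-55 / 2394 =-0.02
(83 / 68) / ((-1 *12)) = -83 / 816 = -0.10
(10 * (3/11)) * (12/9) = 40/11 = 3.64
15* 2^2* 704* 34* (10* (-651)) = -9349401600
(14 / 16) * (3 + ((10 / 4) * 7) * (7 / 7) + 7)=385 / 16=24.06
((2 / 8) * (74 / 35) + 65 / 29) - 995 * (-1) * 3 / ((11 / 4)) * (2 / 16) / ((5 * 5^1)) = 91522 / 11165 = 8.20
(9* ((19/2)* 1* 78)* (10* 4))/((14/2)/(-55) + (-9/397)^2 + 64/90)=2601458691975/5698637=456505.42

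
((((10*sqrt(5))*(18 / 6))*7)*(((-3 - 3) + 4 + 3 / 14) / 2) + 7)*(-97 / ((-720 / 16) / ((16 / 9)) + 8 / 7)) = 76048 / 2707 - 2037000*sqrt(5) / 2707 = -1654.53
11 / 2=5.50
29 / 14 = 2.07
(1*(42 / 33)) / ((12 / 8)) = 28 / 33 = 0.85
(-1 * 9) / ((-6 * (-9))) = -1 / 6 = -0.17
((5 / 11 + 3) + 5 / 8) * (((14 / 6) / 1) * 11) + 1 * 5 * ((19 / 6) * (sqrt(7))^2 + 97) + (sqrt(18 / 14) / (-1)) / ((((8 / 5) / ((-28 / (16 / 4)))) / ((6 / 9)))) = 5 * sqrt(7) / 4 + 16813 / 24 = 703.85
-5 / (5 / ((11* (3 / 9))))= -11 / 3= -3.67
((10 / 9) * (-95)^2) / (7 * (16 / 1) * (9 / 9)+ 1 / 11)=992750 / 11097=89.46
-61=-61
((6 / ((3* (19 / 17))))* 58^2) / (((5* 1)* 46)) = 26.17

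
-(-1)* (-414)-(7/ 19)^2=-149503/ 361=-414.14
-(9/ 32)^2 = -81/ 1024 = -0.08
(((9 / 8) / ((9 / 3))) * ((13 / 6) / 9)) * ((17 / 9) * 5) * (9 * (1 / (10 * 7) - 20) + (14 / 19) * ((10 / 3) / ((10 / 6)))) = -52436449 / 344736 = -152.11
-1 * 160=-160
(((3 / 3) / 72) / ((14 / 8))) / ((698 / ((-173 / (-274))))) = 173 / 24097752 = 0.00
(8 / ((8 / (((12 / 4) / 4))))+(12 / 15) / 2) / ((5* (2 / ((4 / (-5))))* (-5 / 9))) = 207 / 1250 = 0.17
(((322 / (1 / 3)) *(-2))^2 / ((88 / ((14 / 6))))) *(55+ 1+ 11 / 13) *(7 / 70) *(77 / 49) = 57466857 / 65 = 884105.49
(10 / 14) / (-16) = -5 / 112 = -0.04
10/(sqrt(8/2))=5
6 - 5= 1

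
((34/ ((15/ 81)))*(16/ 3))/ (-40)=-612/ 25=-24.48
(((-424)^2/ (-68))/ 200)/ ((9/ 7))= -39326/ 3825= -10.28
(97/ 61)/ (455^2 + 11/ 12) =1164/ 151542971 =0.00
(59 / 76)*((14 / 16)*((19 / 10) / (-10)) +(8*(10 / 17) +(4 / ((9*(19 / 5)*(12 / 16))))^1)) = 3.65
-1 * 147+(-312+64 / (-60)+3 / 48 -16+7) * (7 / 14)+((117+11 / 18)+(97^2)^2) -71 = 127481788237 / 1440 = 88529019.61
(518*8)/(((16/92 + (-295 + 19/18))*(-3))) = 571872/121621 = 4.70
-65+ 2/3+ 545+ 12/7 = 482.38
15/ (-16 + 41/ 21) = -63/ 59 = -1.07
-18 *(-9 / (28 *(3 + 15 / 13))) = 39 / 28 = 1.39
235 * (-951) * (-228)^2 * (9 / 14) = -52279399080 / 7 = -7468485582.86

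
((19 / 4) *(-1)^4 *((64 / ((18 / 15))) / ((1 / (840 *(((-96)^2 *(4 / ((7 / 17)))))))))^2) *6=458466455810211840000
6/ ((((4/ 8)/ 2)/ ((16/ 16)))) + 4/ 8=49/ 2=24.50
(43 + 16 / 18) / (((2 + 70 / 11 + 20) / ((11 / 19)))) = 47795 / 53352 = 0.90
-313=-313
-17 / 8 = -2.12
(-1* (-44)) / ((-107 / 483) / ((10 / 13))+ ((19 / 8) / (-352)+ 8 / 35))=-42746880 / 64283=-664.98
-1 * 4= -4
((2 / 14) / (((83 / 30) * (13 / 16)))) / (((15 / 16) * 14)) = 256 / 52871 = 0.00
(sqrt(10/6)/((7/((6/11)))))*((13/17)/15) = 26*sqrt(15)/19635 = 0.01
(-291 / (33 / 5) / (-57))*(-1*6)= -970 / 209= -4.64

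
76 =76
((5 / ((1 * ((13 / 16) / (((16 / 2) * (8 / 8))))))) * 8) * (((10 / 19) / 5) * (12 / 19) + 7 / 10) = 1416704 / 4693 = 301.88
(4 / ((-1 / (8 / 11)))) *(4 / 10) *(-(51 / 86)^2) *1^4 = 41616 / 101695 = 0.41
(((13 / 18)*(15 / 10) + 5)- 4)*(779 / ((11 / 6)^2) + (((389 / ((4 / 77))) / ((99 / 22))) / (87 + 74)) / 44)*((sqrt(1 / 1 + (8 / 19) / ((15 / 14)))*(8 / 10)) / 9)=50.71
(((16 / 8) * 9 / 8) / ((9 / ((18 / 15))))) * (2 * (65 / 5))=39 / 5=7.80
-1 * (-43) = 43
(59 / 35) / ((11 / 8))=1.23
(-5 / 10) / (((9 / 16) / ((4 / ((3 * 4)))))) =-8 / 27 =-0.30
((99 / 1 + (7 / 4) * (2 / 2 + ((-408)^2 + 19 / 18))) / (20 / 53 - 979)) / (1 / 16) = -2224076206 / 466803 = -4764.49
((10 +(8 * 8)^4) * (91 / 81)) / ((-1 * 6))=-763363783 / 243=-3141414.74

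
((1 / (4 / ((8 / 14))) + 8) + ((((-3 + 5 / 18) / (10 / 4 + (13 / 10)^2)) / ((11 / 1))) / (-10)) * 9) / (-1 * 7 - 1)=-66107 / 64526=-1.02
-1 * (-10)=10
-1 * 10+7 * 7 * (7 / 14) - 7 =15 / 2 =7.50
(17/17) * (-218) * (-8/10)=872/5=174.40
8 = 8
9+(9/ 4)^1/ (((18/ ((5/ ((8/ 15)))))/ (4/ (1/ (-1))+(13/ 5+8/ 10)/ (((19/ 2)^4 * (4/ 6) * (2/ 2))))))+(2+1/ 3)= 6.65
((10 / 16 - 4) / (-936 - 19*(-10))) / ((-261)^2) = 1 / 15057264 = 0.00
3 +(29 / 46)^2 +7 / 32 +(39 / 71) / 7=31084047 / 8413216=3.69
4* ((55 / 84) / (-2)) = -55 / 42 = -1.31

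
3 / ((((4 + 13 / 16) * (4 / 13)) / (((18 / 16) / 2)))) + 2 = 967 / 308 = 3.14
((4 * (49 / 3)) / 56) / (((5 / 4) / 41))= 574 / 15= 38.27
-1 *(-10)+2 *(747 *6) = 8974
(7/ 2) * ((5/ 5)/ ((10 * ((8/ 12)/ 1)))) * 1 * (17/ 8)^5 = 29816997/ 1310720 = 22.75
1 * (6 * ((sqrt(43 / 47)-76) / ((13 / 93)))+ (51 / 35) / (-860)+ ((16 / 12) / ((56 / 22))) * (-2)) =-3830674189 / 1173900+ 558 * sqrt(2021) / 611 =-3222.15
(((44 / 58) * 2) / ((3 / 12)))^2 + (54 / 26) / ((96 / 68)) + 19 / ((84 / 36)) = 28436687 / 612248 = 46.45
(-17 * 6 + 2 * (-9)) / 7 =-120 / 7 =-17.14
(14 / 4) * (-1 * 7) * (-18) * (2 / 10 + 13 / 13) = 2646 / 5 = 529.20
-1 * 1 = -1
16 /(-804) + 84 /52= 4169 /2613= 1.60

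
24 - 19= 5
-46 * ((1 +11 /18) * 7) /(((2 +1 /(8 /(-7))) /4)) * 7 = -1045856 /81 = -12911.80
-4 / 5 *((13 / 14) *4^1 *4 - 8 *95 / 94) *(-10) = 17824 / 329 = 54.18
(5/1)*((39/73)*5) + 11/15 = 15428/1095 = 14.09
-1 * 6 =-6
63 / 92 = 0.68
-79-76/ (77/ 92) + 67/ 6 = -158.64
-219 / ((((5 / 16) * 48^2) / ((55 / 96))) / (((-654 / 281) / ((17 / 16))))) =87527 / 229296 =0.38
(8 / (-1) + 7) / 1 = -1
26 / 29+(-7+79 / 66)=-9391 / 1914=-4.91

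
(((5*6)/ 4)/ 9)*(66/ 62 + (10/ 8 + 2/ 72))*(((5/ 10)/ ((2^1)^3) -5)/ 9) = -516265/ 482112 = -1.07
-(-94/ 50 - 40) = 1047/ 25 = 41.88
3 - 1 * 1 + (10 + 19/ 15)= 199/ 15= 13.27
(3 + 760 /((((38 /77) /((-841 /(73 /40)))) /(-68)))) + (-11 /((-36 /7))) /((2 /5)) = 253640261473 /5256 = 48257279.58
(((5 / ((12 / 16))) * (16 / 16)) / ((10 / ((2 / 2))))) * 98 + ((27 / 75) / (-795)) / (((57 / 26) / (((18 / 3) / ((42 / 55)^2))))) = 16118189 / 246715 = 65.33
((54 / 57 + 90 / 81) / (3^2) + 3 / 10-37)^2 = 315049831849 / 236852100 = 1330.15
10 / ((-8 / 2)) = -5 / 2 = -2.50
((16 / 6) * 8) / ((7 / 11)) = 704 / 21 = 33.52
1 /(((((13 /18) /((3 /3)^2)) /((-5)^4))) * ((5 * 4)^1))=1125 /26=43.27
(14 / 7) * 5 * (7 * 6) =420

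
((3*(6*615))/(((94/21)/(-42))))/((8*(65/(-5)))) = 2440935/2444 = 998.75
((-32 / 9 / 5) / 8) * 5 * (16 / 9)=-64 / 81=-0.79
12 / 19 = 0.63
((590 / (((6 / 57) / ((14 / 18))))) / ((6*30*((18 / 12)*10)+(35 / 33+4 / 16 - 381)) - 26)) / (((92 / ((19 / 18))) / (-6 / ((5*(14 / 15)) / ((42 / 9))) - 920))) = -3796653245 / 188069229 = -20.19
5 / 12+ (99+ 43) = 1709 / 12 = 142.42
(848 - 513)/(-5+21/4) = 1340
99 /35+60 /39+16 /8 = 2897 /455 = 6.37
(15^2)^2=50625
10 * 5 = 50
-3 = -3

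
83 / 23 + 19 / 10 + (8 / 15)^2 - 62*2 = -1223441 / 10350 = -118.21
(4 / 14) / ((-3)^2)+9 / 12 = 197 / 252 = 0.78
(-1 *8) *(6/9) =-16/3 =-5.33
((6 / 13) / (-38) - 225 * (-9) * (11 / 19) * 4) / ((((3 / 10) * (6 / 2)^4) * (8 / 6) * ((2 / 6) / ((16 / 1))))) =812840 / 117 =6947.35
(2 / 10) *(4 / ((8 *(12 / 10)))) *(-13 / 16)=-13 / 192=-0.07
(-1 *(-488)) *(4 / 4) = 488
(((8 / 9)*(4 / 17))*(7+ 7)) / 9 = 0.33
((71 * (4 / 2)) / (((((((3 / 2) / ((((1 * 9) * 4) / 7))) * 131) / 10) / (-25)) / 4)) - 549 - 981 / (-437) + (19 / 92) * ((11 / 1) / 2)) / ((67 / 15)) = -204952976175 / 214790744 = -954.20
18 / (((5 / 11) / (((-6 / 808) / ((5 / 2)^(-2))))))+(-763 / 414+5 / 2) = -197507 / 167256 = -1.18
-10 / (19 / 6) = -60 / 19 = -3.16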